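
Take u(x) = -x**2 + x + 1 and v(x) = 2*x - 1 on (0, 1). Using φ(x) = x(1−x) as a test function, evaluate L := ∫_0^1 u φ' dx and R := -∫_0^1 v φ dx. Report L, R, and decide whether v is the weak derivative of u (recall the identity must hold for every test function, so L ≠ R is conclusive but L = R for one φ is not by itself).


LHS = 0, RHS = 0. No, v is not the weak derivative of u.

u(x) = -x**2 + x + 1, classical derivative u'(x) = 1 - 2*x.
φ(x) = x(1−x), so φ'(x) = 1 - 2*x.
Note φ(0) = φ(1) = 0, so the boundary term u·φ vanishes.
LHS = ∫_0^1 u(x) φ'(x) dx = ∫_0^1 (2*x^3 - 3*x^2 - x + 1) dx. Term by term:
  ∫_0^1 2*x^3 dx = 1/2;  ∫_0^1 -3*x^2 dx = -1;  ∫_0^1 -x dx = -1/2;
  ∫_0^1 1 dx = 1.
Sum: 1/2 − 1 − 1/2 + 1 = 0.
So LHS = 0.
∫_0^1 v(x) φ(x) dx = ∫_0^1 (-2*x^3 + 3*x^2 - x) dx. Term by term:
  ∫_0^1 -2*x^3 dx = -1/2;  ∫_0^1 3*x^2 dx = 1;  ∫_0^1 -x dx = -1/2.
Sum: -1/2 + 1 − 1/2 = 0.
So RHS = -∫_0^1 v(x) φ(x) dx = 0.
LHS = RHS, so the identity holds for this particular φ. But this is necessary, not sufficient: a weak derivative must satisfy the identity for EVERY test function in C_c^∞(0, 1).
Here u is smooth, so its weak derivative equals its classical derivative u'(x) = 1 - 2*x. Since v(x) = 2*x - 1 ≠ u'(x), v is NOT the weak derivative of u — the agreement for this single φ is a coincidence (the difference v − u' happens to be L²-orthogonal to this φ).


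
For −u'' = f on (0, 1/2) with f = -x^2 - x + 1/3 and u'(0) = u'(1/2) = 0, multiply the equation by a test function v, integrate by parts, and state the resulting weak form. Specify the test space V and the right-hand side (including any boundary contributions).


V = H^1(0, 1/2) (no boundary constraint on v; u is determined up to an additive constant); weak form: ∫_0^1/2 u'v' dx = ∫_0^1/2 (-x^2 - x + 1/3) v dx for all v ∈ V.

Multiply both sides by a test function v and integrate from 0 to 1/2:
  ∫_0^1/2 −u''(x) v(x) dx = ∫_0^1/2 f(x) v(x) dx.
Integrate the LHS by parts once:
  ∫_0^1/2 −u'' v dx = −[u'(x) v(x)]_0^1/2 + ∫_0^1/2 u'(x) v'(x) dx.
Thus ∫_0^1/2 u'(x) v'(x) dx = ∫_0^1/2 f(x) v(x) dx + [u'(x) v(x)]_0^1/2.
Choose V so that boundary terms are either known or forced to vanish.
u has homogeneous Neumann: u'(0) = u'(1/2) = 0. So [u' v]_0^1/2 = 0·v(1/2) − 0·v(0) = 0 for any v; take V = H^1(0, 1/2).
Weak formulation: find u (satisfying any essential BC) such that ∫_0^1/2 u'(x) v'(x) dx = ∫_0^1/2 f v dx for all v ∈ V (homogeneous Neumann, so boundary terms vanish).
Substituting f(x) = -x^2 - x + 1/3, the right-hand side is ∫_0^1/2 (-x^2 - x + 1/3) v dx.
Compatibility check (pure Neumann): taking v ≡ 1 ∈ V gives 0 = ∫_0^1/2 f dx + (0) − (0), i.e. ∫_0^1/2 f dx must equal u'(0) − u'(1/2) = 0. Indeed ∫_0^1/2 (-x^2 - x + 1/3) dx = 0, so the data are compatible. The solution is then unique only up to an additive constant (fix it e.g. by requiring ∫_0^1/2 u dx = 0).


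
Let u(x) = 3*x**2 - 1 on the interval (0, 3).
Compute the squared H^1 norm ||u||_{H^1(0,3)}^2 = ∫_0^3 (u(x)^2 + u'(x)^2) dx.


||u||_{H^1}^2 = 3552/5

The H^1 norm (squared) on an interval (0, L) is
  ||u||_{H^1}^2 = ∫_0^L u(x)^2 dx + ∫_0^L u'(x)^2 dx.
Compute u'(x) = 6*x.
Then u(x)^2 = 9*x**4 - 6*x**2 + 1 and u'(x)^2 = 36*x**2.
Integrate each monomial from 0 to 3 using ∫_0^3 c·x^n dx = c·3^(n+1)/(n+1):
  ∫_0^3 u(x)^2 dx = ∫_0^3 (9*x^4 - 6*x^2 + 1) dx. Term by term:
    ∫_0^3 9*x^4 dx = 2187/5;  ∫_0^3 -6*x^2 dx = -54;  ∫_0^3 1 dx = 3.
  Sum: 2187/5 − 54 + 3 = 1932/5.
  ∫_0^3 u'(x)^2 dx = ∫_0^3 (36*x^2) dx. Term by term:
    ∫_0^3 36*x^2 dx = 324.
Adding: ||u||_{H^1}^2 = 1932/5 + 324 = 3552/5.


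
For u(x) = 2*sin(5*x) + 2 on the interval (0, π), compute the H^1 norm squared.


||u||_{H^1(0,π)}^2 = 16/5 + 56*π

u'(x) = 10*cos(5*x).
Expand u² and (u')² and integrate term by term on (0, π), using: for integers n ≥ 1, ∫_0^π sin²(nx) dx = ∫_0^π cos²(nx) dx = π/2; for n ≠ n', ∫_0^π sin(nx)sin(n'x) dx = ∫_0^π cos(nx)cos(n'x) dx = 0; and by product-to-sum, ∫_0^π sin(nx)cos(n'x) dx = ½∫_0^π [sin((n+n')x) + sin((n−n')x)] dx, which is 0 when n+n' is even and 2n/(n²−n'²) when n+n' is odd (it need not vanish on (0, π)). For the constant mode: ∫_0^π 1 dx = π, ∫_0^π cos(nx) dx = 0, ∫_0^π sin(nx) dx = (1−(−1)^n)/n.
  u² squared terms: (2)²·∫1 dx = 4·π = 4*π;  (2)²·∫sin(5x)² dx = 4·π/2 = 2*π.
  u² cross terms: 2·(2)·(2)·∫1·sin(5x) dx = 8·(2/5) = 16/5.
  So ∫_0^π u² dx = 4*π + 2*π + 16/5 = 16/5 + 6*π.
  (u')² squared terms: (10)²·∫cos(5x)² dx = 100·π/2 = 50*π.
  So ∫_0^π (u')² dx = 50*π.
||u||_{H^1}^2 = (16/5 + 6*π) + (50*π) = 16/5 + 56*π.


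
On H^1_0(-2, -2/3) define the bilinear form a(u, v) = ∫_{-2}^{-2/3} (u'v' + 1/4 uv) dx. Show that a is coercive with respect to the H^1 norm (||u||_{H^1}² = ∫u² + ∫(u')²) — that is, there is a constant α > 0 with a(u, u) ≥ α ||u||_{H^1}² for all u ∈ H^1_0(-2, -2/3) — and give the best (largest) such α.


α = (4 + 9*π^2)/(16 + 9*π^2)

Coercivity of a(·,·) on H^1_0(-2, -2/3) means a(u, u) ≥ α ||u||_{H^1}² for every u ∈ H^1_0.
The interval has length L = 4/3, and Poincaré/coercivity depend only on L. Here a(u, u) = ∫(u')² + (1/4)·∫u².
Here 0 < c = 1/4 < 1. The condition a(u,u) ≥ α||u||_{H^1}² reads (1−α)∫(u')² ≥ (α−c)∫u². Any admissible α is ≤ 1 (rapidly oscillating u have ∫u²/∫(u')² → 0), and α = 1 would force 0 ≥ (1−c)∫u², impossible since c < 1; so 1−α > 0. By the sharp Poincaré inequality on H^1_0 of an interval of length L, ∫(u')² ≥ (π/L)²∫u² with equality for the first sine mode sin(π(x−x₀)/L) (x₀ the left endpoint), so the inequality holds for all u iff (1−α)(π/L)² ≥ α − c, i.e. α ≤ ((π/L)² + c)/((π/L)² + 1) = (1 + c(L/π)²)/(1 + (L/π)²). With (π/L)² = 9*π^2/16 and c = 1/4, the largest admissible constant is α = ((π/L)² + c)/((π/L)² + 1).
Simplifying, α = (4 + 9*π^2)/(16 + 9*π^2).


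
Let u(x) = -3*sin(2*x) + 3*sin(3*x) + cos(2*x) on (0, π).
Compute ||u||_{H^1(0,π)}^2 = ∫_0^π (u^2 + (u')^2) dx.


||u||_{H^1(0,π)}^2 = 36 + 70*π

u'(x) = -2*sin(2*x) - 6*cos(2*x) + 9*cos(3*x).
Expand u² and (u')² and integrate term by term on (0, π), using: for integers n ≥ 1, ∫_0^π sin²(nx) dx = ∫_0^π cos²(nx) dx = π/2; for n ≠ n', ∫_0^π sin(nx)sin(n'x) dx = ∫_0^π cos(nx)cos(n'x) dx = 0; and by product-to-sum, ∫_0^π sin(nx)cos(n'x) dx = ½∫_0^π [sin((n+n')x) + sin((n−n')x)] dx, which is 0 when n+n' is even and 2n/(n²−n'²) when n+n' is odd (it need not vanish on (0, π)).
  u² squared terms: (-3)²·∫sin(2x)² dx = 9·π/2 = 9*π/2;  (3)²·∫sin(3x)² dx = 9·π/2 = 9*π/2;  (1)²·∫cos(2x)² dx = 1·π/2 = π/2.
  u² cross terms: 2·(-3)·(3)·∫sin(2x)·sin(3x) dx = -18·(0) = 0;  2·(-3)·(1)·∫sin(2x)·cos(2x) dx = -6·(0) = 0;  2·(3)·(1)·∫sin(3x)·cos(2x) dx = 6·(6/5) = 36/5.
  So ∫_0^π u² dx = 9*π/2 + 9*π/2 + π/2 + 0 + 0 + 36/5 = 36/5 + 19*π/2.
  (u')² squared terms: (-6)²·∫cos(2x)² dx = 36·π/2 = 18*π;  (-2)²·∫sin(2x)² dx = 4·π/2 = 2*π;  (9)²·∫cos(3x)² dx = 81·π/2 = 81*π/2.
  (u')² cross terms: 2·(-6)·(-2)·∫cos(2x)·sin(2x) dx = 24·(0) = 0;  2·(-6)·(9)·∫cos(2x)·cos(3x) dx = -108·(0) = 0;  2·(-2)·(9)·∫sin(2x)·cos(3x) dx = -36·(-4/5) = 144/5.
  So ∫_0^π (u')² dx = 18*π + 2*π + 81*π/2 + 0 + 0 + 144/5 = 144/5 + 121*π/2.
||u||_{H^1}^2 = (36/5 + 19*π/2) + (144/5 + 121*π/2) = 36 + 70*π.


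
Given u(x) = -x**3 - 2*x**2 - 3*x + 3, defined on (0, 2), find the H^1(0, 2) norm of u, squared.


||u||_{H^1}^2 = 45488/105

The H^1 norm (squared) on an interval (0, L) is
  ||u||_{H^1}^2 = ∫_0^L u(x)^2 dx + ∫_0^L u'(x)^2 dx.
Compute u'(x) = -3*x**2 - 4*x - 3.
Then u(x)^2 = x**6 + 4*x**5 + 10*x**4 + 6*x**3 - 3*x**2 - 18*x + 9 and u'(x)^2 = 9*x**4 + 24*x**3 + 34*x**2 + 24*x + 9.
Integrate each monomial from 0 to 2 using ∫_0^2 c·x^n dx = c·2^(n+1)/(n+1):
  ∫_0^2 u(x)^2 dx = ∫_0^2 (x^6 + 4*x^5 + 10*x^4 + 6*x^3 - 3*x^2 - 18*x + 9) dx. Term by term:
    ∫_0^2 x^6 dx = 128/7;  ∫_0^2 4*x^5 dx = 128/3;  ∫_0^2 10*x^4 dx = 64;
    ∫_0^2 6*x^3 dx = 24;  ∫_0^2 -3*x^2 dx = -8;  ∫_0^2 -18*x dx = -36;
    ∫_0^2 9 dx = 18.
  Sum: 128/7 + 128/3 + 64 + 24 − 8 − 36 + 18 = 2582/21.
  ∫_0^2 u'(x)^2 dx = ∫_0^2 (9*x^4 + 24*x^3 + 34*x^2 + 24*x + 9) dx. Term by term:
    ∫_0^2 9*x^4 dx = 288/5;  ∫_0^2 24*x^3 dx = 96;  ∫_0^2 34*x^2 dx = 272/3;
    ∫_0^2 24*x dx = 48;  ∫_0^2 9 dx = 18.
  Sum: 288/5 + 96 + 272/3 + 48 + 18 = 4654/15.
Adding: ||u||_{H^1}^2 = 2582/21 + 4654/15 = 45488/105.


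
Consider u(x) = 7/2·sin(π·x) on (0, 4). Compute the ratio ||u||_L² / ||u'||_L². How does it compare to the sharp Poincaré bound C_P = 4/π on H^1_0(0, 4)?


||u||_L² / ||u'||_L² = 1/π < C_P = 4/π.

u(x) = 7/2·sin(π·x), so u'(x) = 7*π*cos(π*x)/2.
Writing u(x) = A·sin(kπx/L) with A = 7/2 and k = 4, use ∫_0^L sin²(kπx/L) dx = L/2 and ∫_0^L cos²(kπx/L) dx = L/2.
u² = 49/4·sin²(π·x) and (u')² = 49*π^2/4·cos²(π·x), and each of sin², cos² integrates to L/2 = 2 over (0, 4).
∫_0^4 u² dx = 49/2, so ||u||_L² = 7*sqrt(2)/2.
∫_0^4 (u')² dx = 49*π^2/2, so ||u'||_L² = 7*sqrt(2)*π/2.
Ratio ||u||_L² / ||u'||_L² = 1/π.
Sharp Poincaré constant on H^1_0(0, 4) is C_P = L/π = 4/π, achieved by sin(π/4·x).
This is the k = 4 harmonic; the ratio L/(kπ) is strictly less than C_P = L/π, consistent with the sharp inequality ||u||_L² ≤ C_P ||u'||_L².


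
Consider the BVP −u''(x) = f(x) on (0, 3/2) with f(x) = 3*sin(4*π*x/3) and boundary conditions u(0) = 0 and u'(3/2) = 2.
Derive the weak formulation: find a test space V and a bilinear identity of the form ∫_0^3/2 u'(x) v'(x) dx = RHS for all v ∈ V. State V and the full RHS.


V = {v ∈ H^1(0, 3/2) : v(0) = 0} (test functions vanish at x = 0 where u is specified); weak form: ∫_0^3/2 u'v' dx = ∫_0^3/2 (3*sin(4*π*x/3)) v dx + 2·v(3/2) for all v ∈ V.

Multiply both sides by a test function v and integrate from 0 to 3/2:
  ∫_0^3/2 −u''(x) v(x) dx = ∫_0^3/2 f(x) v(x) dx.
Integrate the LHS by parts once:
  ∫_0^3/2 −u'' v dx = −[u'(x) v(x)]_0^3/2 + ∫_0^3/2 u'(x) v'(x) dx.
Thus ∫_0^3/2 u'(x) v'(x) dx = ∫_0^3/2 f(x) v(x) dx + [u'(x) v(x)]_0^3/2.
Choose V so that boundary terms are either known or forced to vanish.
Mixed BC: u(0) = 0 (Dirichlet) and u'(3/2) = 2 (Neumann). Define V = {v ∈ H^1(0, 3/2) : v(0) = 0}. Then [u' v]_0^3/2 = u'(3/2)·v(3/2) − u'(0)·0 = 2·v(3/2).
Weak formulation: find u (satisfying any essential BC) such that ∫_0^3/2 u'(x) v'(x) dx = ∫_0^3/2 f v dx + 2·v(3/2) for all v ∈ V (Dirichlet at 0 absorbed into V; Neumann datum at x = 3/2 contributes the boundary term).
Substituting f(x) = 3*sin(4*π*x/3), the right-hand side is ∫_0^3/2 (3*sin(4*π*x/3)) v dx + 2·v(3/2).


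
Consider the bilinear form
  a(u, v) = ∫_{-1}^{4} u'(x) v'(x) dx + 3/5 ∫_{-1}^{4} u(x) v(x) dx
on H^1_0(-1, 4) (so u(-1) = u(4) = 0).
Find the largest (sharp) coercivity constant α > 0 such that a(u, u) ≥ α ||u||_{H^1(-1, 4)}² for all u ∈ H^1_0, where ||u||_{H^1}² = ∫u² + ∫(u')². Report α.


α = (π^2 + 15)/(π^2 + 25)

Coercivity of a(·,·) on H^1_0(-1, 4) means a(u, u) ≥ α ||u||_{H^1}² for every u ∈ H^1_0.
The interval has length L = 5, and Poincaré/coercivity depend only on L. Here a(u, u) = ∫(u')² + (3/5)·∫u².
Here 0 < c = 3/5 < 1. The condition a(u,u) ≥ α||u||_{H^1}² reads (1−α)∫(u')² ≥ (α−c)∫u². Any admissible α is ≤ 1 (rapidly oscillating u have ∫u²/∫(u')² → 0), and α = 1 would force 0 ≥ (1−c)∫u², impossible since c < 1; so 1−α > 0. By the sharp Poincaré inequality on H^1_0 of an interval of length L, ∫(u')² ≥ (π/L)²∫u² with equality for the first sine mode sin(π(x−x₀)/L) (x₀ the left endpoint), so the inequality holds for all u iff (1−α)(π/L)² ≥ α − c, i.e. α ≤ ((π/L)² + c)/((π/L)² + 1) = (1 + c(L/π)²)/(1 + (L/π)²). With (π/L)² = π^2/25 and c = 3/5, the largest admissible constant is α = ((π/L)² + c)/((π/L)² + 1).
Simplifying, α = (π^2 + 15)/(π^2 + 25).


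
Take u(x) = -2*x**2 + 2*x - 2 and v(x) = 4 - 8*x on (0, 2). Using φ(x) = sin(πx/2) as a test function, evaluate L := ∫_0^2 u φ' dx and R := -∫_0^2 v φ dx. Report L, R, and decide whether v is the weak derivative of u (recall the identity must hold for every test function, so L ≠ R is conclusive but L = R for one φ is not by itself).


LHS = 8/π, RHS = 16/π. No, v is not the weak derivative of u.

u(x) = -2*x**2 + 2*x - 2, classical derivative u'(x) = 2 - 4*x.
φ(x) = sin(πx/2), so φ'(x) = π*cos(π*x/2)/2.
Note φ(0) = φ(2) = 0, so the boundary term u·φ vanishes.
LHS = ∫_0^2 u(x) φ'(x) dx = ∫_0^2 (-π*x^2*cos(π*x/2) + π*x*cos(π*x/2) - π*cos(π*x/2)) dx. Term by term:
  ∫_0^2 -π*cos(π*x/2) dx = 0;  ∫_0^2 π*x*cos(π*x/2) dx = -8/π;  ∫_0^2 -π*x^2*cos(π*x/2) dx = 16/π.
Sum: 0 − 8/π + 16/π = 8/π.
So LHS = 8/π.
∫_0^2 v(x) φ(x) dx = ∫_0^2 (-8*x*sin(π*x/2) + 4*sin(π*x/2)) dx. Term by term:
  ∫_0^2 4*sin(π*x/2) dx = 16/π;  ∫_0^2 -8*x*sin(π*x/2) dx = -32/π.
Sum: 16/π − 32/π = -16/π.
So RHS = -∫_0^2 v(x) φ(x) dx = 16/π.
LHS − RHS = -8/π ≠ 0, so the identity fails.
(For a valid weak derivative the identity must hold for EVERY test function, in particular this one. The failure shows v is NOT the weak derivative of u.)
Correct weak derivative would be u'(x) = 2 - 4*x.


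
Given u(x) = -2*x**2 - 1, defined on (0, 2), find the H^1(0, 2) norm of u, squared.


||u||_{H^1}^2 = 1214/15

The H^1 norm (squared) on an interval (0, L) is
  ||u||_{H^1}^2 = ∫_0^L u(x)^2 dx + ∫_0^L u'(x)^2 dx.
Compute u'(x) = -4*x.
Then u(x)^2 = 4*x**4 + 4*x**2 + 1 and u'(x)^2 = 16*x**2.
Integrate each monomial from 0 to 2 using ∫_0^2 c·x^n dx = c·2^(n+1)/(n+1):
  ∫_0^2 u(x)^2 dx = ∫_0^2 (4*x^4 + 4*x^2 + 1) dx. Term by term:
    ∫_0^2 4*x^4 dx = 128/5;  ∫_0^2 4*x^2 dx = 32/3;  ∫_0^2 1 dx = 2.
  Sum: 128/5 + 32/3 + 2 = 574/15.
  ∫_0^2 u'(x)^2 dx = ∫_0^2 (16*x^2) dx. Term by term:
    ∫_0^2 16*x^2 dx = 128/3.
Adding: ||u||_{H^1}^2 = 574/15 + 128/3 = 1214/15.


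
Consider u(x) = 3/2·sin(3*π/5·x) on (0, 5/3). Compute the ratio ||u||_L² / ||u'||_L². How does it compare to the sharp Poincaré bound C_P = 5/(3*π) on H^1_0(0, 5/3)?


||u||_L² / ||u'||_L² = 5/(3*π) = C_P.

u(x) = 3/2·sin(3*π/5·x), so u'(x) = 9*π*cos(3*π*x/5)/10.
Writing u(x) = A·sin(kπx/L) with A = 3/2 and k = 1, use ∫_0^L sin²(kπx/L) dx = L/2 and ∫_0^L cos²(kπx/L) dx = L/2.
u² = 9/4·sin²(3*π/5·x) and (u')² = 81*π^2/100·cos²(3*π/5·x), and each of sin², cos² integrates to L/2 = 5/6 over (0, 5/3).
∫_0^5/3 u² dx = 15/8, so ||u||_L² = sqrt(30)/4.
∫_0^5/3 (u')² dx = 27*π^2/40, so ||u'||_L² = 3*sqrt(30)*π/20.
Ratio ||u||_L² / ||u'||_L² = 5/(3*π).
Sharp Poincaré constant on H^1_0(0, 5/3) is C_P = L/π = 5/(3*π), achieved by sin(3*π/5·x).
This is the k = 1 eigenfunction (up to amplitude), so the ratio equals the sharp Poincaré constant exactly.


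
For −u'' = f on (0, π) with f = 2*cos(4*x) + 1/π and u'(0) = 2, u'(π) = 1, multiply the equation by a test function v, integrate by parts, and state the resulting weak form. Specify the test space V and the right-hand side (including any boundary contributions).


V = H^1(0, π) (v unrestricted at boundary; u is determined up to an additive constant); weak form: ∫_0^π u'v' dx = ∫_0^π (2*cos(4*x) + 1/π) v dx + v(π) − 2·v(0) for all v ∈ V.

Multiply both sides by a test function v and integrate from 0 to π:
  ∫_0^π −u''(x) v(x) dx = ∫_0^π f(x) v(x) dx.
Integrate the LHS by parts once:
  ∫_0^π −u'' v dx = −[u'(x) v(x)]_0^π + ∫_0^π u'(x) v'(x) dx.
Thus ∫_0^π u'(x) v'(x) dx = ∫_0^π f(x) v(x) dx + [u'(x) v(x)]_0^π.
Choose V so that boundary terms are either known or forced to vanish.
u has inhomogeneous Neumann u'(0) = 2, u'(π) = 1. [u' v]_0^π = (1)·v(π) − (2)·v(0) = v(π) − 2·v(0). Take V = H^1(0, π); boundary term becomes part of RHS.
Weak formulation: find u (satisfying any essential BC) such that ∫_0^π u'(x) v'(x) dx = ∫_0^π f v dx + v(π) − 2·v(0) for all v ∈ V (Neumann data are natural BCs: they enter the RHS as boundary terms).
Substituting f(x) = 2*cos(4*x) + 1/π, the right-hand side is ∫_0^π (2*cos(4*x) + 1/π) v dx + v(π) − 2·v(0).
Compatibility check (pure Neumann): taking v ≡ 1 ∈ V gives 0 = ∫_0^π f dx + (1) − (2), i.e. ∫_0^π f dx must equal u'(0) − u'(π) = 1. Indeed ∫_0^π (2*cos(4*x) + 1/π) dx = 1, so the data are compatible. The solution is then unique only up to an additive constant (fix it e.g. by requiring ∫_0^π u dx = 0).


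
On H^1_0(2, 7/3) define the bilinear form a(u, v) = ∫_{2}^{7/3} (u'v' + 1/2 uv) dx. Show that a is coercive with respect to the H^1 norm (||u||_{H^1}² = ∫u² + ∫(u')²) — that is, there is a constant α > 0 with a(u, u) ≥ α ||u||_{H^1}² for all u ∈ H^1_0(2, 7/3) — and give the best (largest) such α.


α = (1 + 18*π^2)/(2*(1 + 9*π^2))

Coercivity of a(·,·) on H^1_0(2, 7/3) means a(u, u) ≥ α ||u||_{H^1}² for every u ∈ H^1_0.
The interval has length L = 1/3, and Poincaré/coercivity depend only on L. Here a(u, u) = ∫(u')² + (1/2)·∫u².
Here 0 < c = 1/2 < 1. The condition a(u,u) ≥ α||u||_{H^1}² reads (1−α)∫(u')² ≥ (α−c)∫u². Any admissible α is ≤ 1 (rapidly oscillating u have ∫u²/∫(u')² → 0), and α = 1 would force 0 ≥ (1−c)∫u², impossible since c < 1; so 1−α > 0. By the sharp Poincaré inequality on H^1_0 of an interval of length L, ∫(u')² ≥ (π/L)²∫u² with equality for the first sine mode sin(π(x−x₀)/L) (x₀ the left endpoint), so the inequality holds for all u iff (1−α)(π/L)² ≥ α − c, i.e. α ≤ ((π/L)² + c)/((π/L)² + 1) = (1 + c(L/π)²)/(1 + (L/π)²). With (π/L)² = 9*π^2 and c = 1/2, the largest admissible constant is α = ((π/L)² + c)/((π/L)² + 1).
Simplifying, α = (1 + 18*π^2)/(2*(1 + 9*π^2)).


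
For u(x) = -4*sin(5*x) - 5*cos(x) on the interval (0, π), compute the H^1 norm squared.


||u||_{H^1(0,π)}^2 = 233*π

u'(x) = 5*sin(x) - 20*cos(5*x).
Expand u² and (u')² and integrate term by term on (0, π), using: for integers n ≥ 1, ∫_0^π sin²(nx) dx = ∫_0^π cos²(nx) dx = π/2; for n ≠ n', ∫_0^π sin(nx)sin(n'x) dx = ∫_0^π cos(nx)cos(n'x) dx = 0; and by product-to-sum, ∫_0^π sin(nx)cos(n'x) dx = ½∫_0^π [sin((n+n')x) + sin((n−n')x)] dx, which is 0 when n+n' is even and 2n/(n²−n'²) when n+n' is odd (it need not vanish on (0, π)).
  u² squared terms: (-5)²·∫cos(x)² dx = 25·π/2 = 25*π/2;  (-4)²·∫sin(5x)² dx = 16·π/2 = 8*π.
  u² cross terms: 2·(-5)·(-4)·∫cos(x)·sin(5x) dx = 40·(0) = 0.
  So ∫_0^π u² dx = 25*π/2 + 8*π + 0 = 41*π/2.
  (u')² squared terms: (-20)²·∫cos(5x)² dx = 400·π/2 = 200*π;  (5)²·∫sin(x)² dx = 25·π/2 = 25*π/2.
  (u')² cross terms: 2·(-20)·(5)·∫cos(5x)·sin(x) dx = -200·(0) = 0.
  So ∫_0^π (u')² dx = 200*π + 25*π/2 + 0 = 425*π/2.
||u||_{H^1}^2 = (41*π/2) + (425*π/2) = 233*π.


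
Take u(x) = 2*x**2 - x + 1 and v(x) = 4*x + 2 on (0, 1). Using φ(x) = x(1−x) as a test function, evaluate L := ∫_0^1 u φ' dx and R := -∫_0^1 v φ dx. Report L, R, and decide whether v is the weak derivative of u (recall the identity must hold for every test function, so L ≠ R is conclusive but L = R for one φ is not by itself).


LHS = -1/6, RHS = -2/3. No, v is not the weak derivative of u.

u(x) = 2*x**2 - x + 1, classical derivative u'(x) = 4*x - 1.
φ(x) = x(1−x), so φ'(x) = 1 - 2*x.
Note φ(0) = φ(1) = 0, so the boundary term u·φ vanishes.
LHS = ∫_0^1 u(x) φ'(x) dx = ∫_0^1 (-4*x^3 + 4*x^2 - 3*x + 1) dx. Term by term:
  ∫_0^1 -4*x^3 dx = -1;  ∫_0^1 4*x^2 dx = 4/3;  ∫_0^1 -3*x dx = -3/2;
  ∫_0^1 1 dx = 1.
Sum: -1 + 4/3 − 3/2 + 1 = -1/6.
So LHS = -1/6.
∫_0^1 v(x) φ(x) dx = ∫_0^1 (-4*x^3 + 2*x^2 + 2*x) dx. Term by term:
  ∫_0^1 -4*x^3 dx = -1;  ∫_0^1 2*x^2 dx = 2/3;  ∫_0^1 2*x dx = 1.
Sum: -1 + 2/3 + 1 = 2/3.
So RHS = -∫_0^1 v(x) φ(x) dx = -2/3.
LHS − RHS = 1/2 ≠ 0, so the identity fails.
(For a valid weak derivative the identity must hold for EVERY test function, in particular this one. The failure shows v is NOT the weak derivative of u.)
Correct weak derivative would be u'(x) = 4*x - 1.


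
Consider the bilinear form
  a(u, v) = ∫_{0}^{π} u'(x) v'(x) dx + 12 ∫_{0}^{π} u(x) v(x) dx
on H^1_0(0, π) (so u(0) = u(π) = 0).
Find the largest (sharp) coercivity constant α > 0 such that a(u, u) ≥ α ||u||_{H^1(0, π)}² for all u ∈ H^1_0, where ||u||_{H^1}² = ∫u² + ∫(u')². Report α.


α = 1

Coercivity of a(·,·) on H^1_0(0, π) means a(u, u) ≥ α ||u||_{H^1}² for every u ∈ H^1_0.
The interval has length L = π, and Poincaré/coercivity depend only on L. Here a(u, u) = ∫(u')² + (12)·∫u².
Here c = 12 ≥ 1, so a(u,u) = ∫(u')² + c∫u² ≥ ∫(u')² + ∫u² = ||u||_{H^1}², i.e. α = 1 works. No larger α is possible: a(u,u) ≥ α||u||_{H^1}² means (1−α)∫(u')² ≥ (α−c)∫u², and for the modes u_n = sin(nπ(x−x₀)/L) (x₀ the left endpoint) one has ∫u_n²/∫(u_n')² = (L/(nπ))² → 0, so a(u_n,u_n)/||u_n||_{H^1}² → 1. Hence the optimal constant is α = 1.
Therefore α = 1.


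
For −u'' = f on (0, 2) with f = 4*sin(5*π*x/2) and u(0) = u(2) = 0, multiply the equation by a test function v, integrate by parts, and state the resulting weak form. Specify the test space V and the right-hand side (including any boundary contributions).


V = H^1_0(0, 2) (so v(0) = v(2) = 0); weak form: ∫_0^2 u'v' dx = ∫_0^2 (4*sin(5*π*x/2)) v dx for all v ∈ V.

Multiply both sides by a test function v and integrate from 0 to 2:
  ∫_0^2 −u''(x) v(x) dx = ∫_0^2 f(x) v(x) dx.
Integrate the LHS by parts once:
  ∫_0^2 −u'' v dx = −[u'(x) v(x)]_0^2 + ∫_0^2 u'(x) v'(x) dx.
Thus ∫_0^2 u'(x) v'(x) dx = ∫_0^2 f(x) v(x) dx + [u'(x) v(x)]_0^2.
Choose V so that boundary terms are either known or forced to vanish.
u is Dirichlet: u(0) = u(2) = 0. Let V = H^1_0(0, 2); then v(0) = v(2) = 0, and [u' v]_0^2 = 0.
Weak formulation: find u (satisfying any essential BC) such that ∫_0^2 u'(x) v'(x) dx = ∫_0^2 f v dx for all v ∈ V.
Substituting f(x) = 4*sin(5*π*x/2), the right-hand side is ∫_0^2 (4*sin(5*π*x/2)) v dx.


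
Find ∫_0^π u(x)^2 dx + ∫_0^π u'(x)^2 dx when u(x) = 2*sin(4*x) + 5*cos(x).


||u||_{H^1(0,π)}^2 = 64/3 + 59*π

u'(x) = -5*sin(x) + 8*cos(4*x).
Expand u² and (u')² and integrate term by term on (0, π), using: for integers n ≥ 1, ∫_0^π sin²(nx) dx = ∫_0^π cos²(nx) dx = π/2; for n ≠ n', ∫_0^π sin(nx)sin(n'x) dx = ∫_0^π cos(nx)cos(n'x) dx = 0; and by product-to-sum, ∫_0^π sin(nx)cos(n'x) dx = ½∫_0^π [sin((n+n')x) + sin((n−n')x)] dx, which is 0 when n+n' is even and 2n/(n²−n'²) when n+n' is odd (it need not vanish on (0, π)).
  u² squared terms: (2)²·∫sin(4x)² dx = 4·π/2 = 2*π;  (5)²·∫cos(x)² dx = 25·π/2 = 25*π/2.
  u² cross terms: 2·(2)·(5)·∫sin(4x)·cos(x) dx = 20·(8/15) = 32/3.
  So ∫_0^π u² dx = 2*π + 25*π/2 + 32/3 = 32/3 + 29*π/2.
  (u')² squared terms: (-5)²·∫sin(x)² dx = 25·π/2 = 25*π/2;  (8)²·∫cos(4x)² dx = 64·π/2 = 32*π.
  (u')² cross terms: 2·(-5)·(8)·∫sin(x)·cos(4x) dx = -80·(-2/15) = 32/3.
  So ∫_0^π (u')² dx = 25*π/2 + 32*π + 32/3 = 32/3 + 89*π/2.
||u||_{H^1}^2 = (32/3 + 29*π/2) + (32/3 + 89*π/2) = 64/3 + 59*π.


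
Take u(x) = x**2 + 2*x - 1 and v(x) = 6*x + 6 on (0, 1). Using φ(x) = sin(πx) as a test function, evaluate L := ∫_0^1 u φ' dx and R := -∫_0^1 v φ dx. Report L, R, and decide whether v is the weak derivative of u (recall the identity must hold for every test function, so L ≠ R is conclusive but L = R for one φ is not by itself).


LHS = -6/π, RHS = -18/π. No, v is not the weak derivative of u.

u(x) = x**2 + 2*x - 1, classical derivative u'(x) = 2*x + 2.
φ(x) = sin(πx), so φ'(x) = π*cos(π*x).
Note φ(0) = φ(1) = 0, so the boundary term u·φ vanishes.
LHS = ∫_0^1 u(x) φ'(x) dx = ∫_0^1 (π*x^2*cos(π*x) + 2*π*x*cos(π*x) - π*cos(π*x)) dx. Term by term:
  ∫_0^1 -π*cos(π*x) dx = 0;  ∫_0^1 π*x^2*cos(π*x) dx = -2/π;  ∫_0^1 2*π*x*cos(π*x) dx = -4/π.
Sum: 0 − 2/π − 4/π = -6/π.
So LHS = -6/π.
∫_0^1 v(x) φ(x) dx = ∫_0^1 (6*x*sin(π*x) + 6*sin(π*x)) dx. Term by term:
  ∫_0^1 6*sin(π*x) dx = 12/π;  ∫_0^1 6*x*sin(π*x) dx = 6/π.
Sum: 12/π + 6/π = 18/π.
So RHS = -∫_0^1 v(x) φ(x) dx = -18/π.
LHS − RHS = 12/π ≠ 0, so the identity fails.
(For a valid weak derivative the identity must hold for EVERY test function, in particular this one. The failure shows v is NOT the weak derivative of u.)
Correct weak derivative would be u'(x) = 2*x + 2.


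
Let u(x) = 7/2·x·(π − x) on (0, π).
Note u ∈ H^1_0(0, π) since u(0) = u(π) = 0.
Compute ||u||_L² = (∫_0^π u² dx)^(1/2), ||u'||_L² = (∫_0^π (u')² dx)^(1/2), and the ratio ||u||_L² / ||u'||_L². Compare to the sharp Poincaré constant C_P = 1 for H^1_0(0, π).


||u||_L² / ||u'||_L² = sqrt(10)*π/10 < C_P = 1.

u(x) = 7/2·x·(π − x), so u'(x) = -7*x + 7*π/2.
u(x) = 7/2·x·(π − x) vanishes at x = 0 and x = π, so u ∈ H^1_0(0, π). Differentiate via the product rule and integrate the resulting polynomials term by term.
  ∫_0^π u² dx = ∫_0^π (49*x^4/4 - 49*π*x^3/2 + 49*π^2*x^2/4) dx. Term by term:
    ∫_0^π 49*x^4/4 dx = 49*π^5/20;  ∫_0^π -49*π*x^3/2 dx = -49*π^5/8;  ∫_0^π 49*π^2*x^2/4 dx = 49*π^5/12.
  Sum: 49*π^5/20 − 49*π^5/8 + 49*π^5/12 = 49*π^5/120.
  ∫_0^π (u')² dx = ∫_0^π (49*x^2 - 49*π*x + 49*π^2/4) dx. Term by term:
    ∫_0^π 49*x^2 dx = 49*π^3/3;  ∫_0^π -49*π*x dx = -49*π^3/2;  ∫_0^π 49*π^2/4 dx = 49*π^3/4.
  Sum: 49*π^3/3 − 49*π^3/2 + 49*π^3/4 = 49*π^3/12.
∫_0^π u² dx = 49*π^5/120, so ||u||_L² = 7*sqrt(30)*π^(5/2)/60.
∫_0^π (u')² dx = 49*π^3/12, so ||u'||_L² = 7*sqrt(3)*π^(3/2)/6.
Ratio ||u||_L² / ||u'||_L² = sqrt(10)*π/10.
Sharp Poincaré constant on H^1_0(0, π) is C_P = L/π = 1, achieved by sin(x).
A polynomial bump cannot attain the sharp Poincaré constant (only the first sine eigenfunction does), so the ratio is strictly less than C_P, consistent with ||u||_L² ≤ C_P ||u'||_L².


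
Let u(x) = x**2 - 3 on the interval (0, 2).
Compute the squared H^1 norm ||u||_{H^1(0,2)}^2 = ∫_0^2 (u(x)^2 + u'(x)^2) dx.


||u||_{H^1}^2 = 286/15

The H^1 norm (squared) on an interval (0, L) is
  ||u||_{H^1}^2 = ∫_0^L u(x)^2 dx + ∫_0^L u'(x)^2 dx.
Compute u'(x) = 2*x.
Then u(x)^2 = x**4 - 6*x**2 + 9 and u'(x)^2 = 4*x**2.
Integrate each monomial from 0 to 2 using ∫_0^2 c·x^n dx = c·2^(n+1)/(n+1):
  ∫_0^2 u(x)^2 dx = ∫_0^2 (x^4 - 6*x^2 + 9) dx. Term by term:
    ∫_0^2 x^4 dx = 32/5;  ∫_0^2 -6*x^2 dx = -16;  ∫_0^2 9 dx = 18.
  Sum: 32/5 − 16 + 18 = 42/5.
  ∫_0^2 u'(x)^2 dx = ∫_0^2 (4*x^2) dx. Term by term:
    ∫_0^2 4*x^2 dx = 32/3.
Adding: ||u||_{H^1}^2 = 42/5 + 32/3 = 286/15.


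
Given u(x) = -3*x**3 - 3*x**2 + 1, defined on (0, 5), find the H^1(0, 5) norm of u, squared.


||u||_{H^1}^2 = 3090695/14

The H^1 norm (squared) on an interval (0, L) is
  ||u||_{H^1}^2 = ∫_0^L u(x)^2 dx + ∫_0^L u'(x)^2 dx.
Compute u'(x) = -9*x**2 - 6*x.
Then u(x)^2 = 9*x**6 + 18*x**5 + 9*x**4 - 6*x**3 - 6*x**2 + 1 and u'(x)^2 = 81*x**4 + 108*x**3 + 36*x**2.
Integrate each monomial from 0 to 5 using ∫_0^5 c·x^n dx = c·5^(n+1)/(n+1):
  ∫_0^5 u(x)^2 dx = ∫_0^5 (9*x^6 + 18*x^5 + 9*x^4 - 6*x^3 - 6*x^2 + 1) dx. Term by term:
    ∫_0^5 9*x^6 dx = 703125/7;  ∫_0^5 18*x^5 dx = 46875;  ∫_0^5 9*x^4 dx = 5625;
    ∫_0^5 -6*x^3 dx = -1875/2;  ∫_0^5 -6*x^2 dx = -250;  ∫_0^5 1 dx = 5.
  Sum: 703125/7 + 46875 + 5625 − 1875/2 − 250 + 5 = 2124695/14.
  ∫_0^5 u'(x)^2 dx = ∫_0^5 (81*x^4 + 108*x^3 + 36*x^2) dx. Term by term:
    ∫_0^5 81*x^4 dx = 50625;  ∫_0^5 108*x^3 dx = 16875;  ∫_0^5 36*x^2 dx = 1500.
  Sum: 50625 + 16875 + 1500 = 69000.
Adding: ||u||_{H^1}^2 = 2124695/14 + 69000 = 3090695/14.


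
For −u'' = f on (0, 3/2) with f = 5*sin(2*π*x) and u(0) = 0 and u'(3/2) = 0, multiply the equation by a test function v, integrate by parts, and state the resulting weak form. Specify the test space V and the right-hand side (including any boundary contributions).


V = {v ∈ H^1(0, 3/2) : v(0) = 0} (test functions vanish at x = 0 where u is specified); weak form: ∫_0^3/2 u'v' dx = ∫_0^3/2 (5*sin(2*π*x)) v dx for all v ∈ V.

Multiply both sides by a test function v and integrate from 0 to 3/2:
  ∫_0^3/2 −u''(x) v(x) dx = ∫_0^3/2 f(x) v(x) dx.
Integrate the LHS by parts once:
  ∫_0^3/2 −u'' v dx = −[u'(x) v(x)]_0^3/2 + ∫_0^3/2 u'(x) v'(x) dx.
Thus ∫_0^3/2 u'(x) v'(x) dx = ∫_0^3/2 f(x) v(x) dx + [u'(x) v(x)]_0^3/2.
Choose V so that boundary terms are either known or forced to vanish.
Mixed BC: u(0) = 0 (Dirichlet) and u'(3/2) = 0 (Neumann). Define V = {v ∈ H^1(0, 3/2) : v(0) = 0}. Then [u' v]_0^3/2 = u'(3/2)·v(3/2) − u'(0)·0 = 0.
Weak formulation: find u (satisfying any essential BC) such that ∫_0^3/2 u'(x) v'(x) dx = ∫_0^3/2 f v dx for all v ∈ V (Dirichlet at 0 absorbed into V; the Neumann datum at x = 3/2 is zero, so no boundary term remains).
Substituting f(x) = 5*sin(2*π*x), the right-hand side is ∫_0^3/2 (5*sin(2*π*x)) v dx.


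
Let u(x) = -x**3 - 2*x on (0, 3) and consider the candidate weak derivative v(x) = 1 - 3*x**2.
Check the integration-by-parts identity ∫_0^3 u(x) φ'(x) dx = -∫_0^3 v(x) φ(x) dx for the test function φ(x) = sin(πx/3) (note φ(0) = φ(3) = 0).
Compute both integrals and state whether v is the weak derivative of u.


LHS = -324/π^3 + 93/π, RHS = -324/π^3 + 75/π. No, v is not the weak derivative of u.

u(x) = -x**3 - 2*x, classical derivative u'(x) = -3*x**2 - 2.
φ(x) = sin(πx/3), so φ'(x) = π*cos(π*x/3)/3.
Note φ(0) = φ(3) = 0, so the boundary term u·φ vanishes.
LHS = ∫_0^3 u(x) φ'(x) dx = ∫_0^3 (-π*x^3*cos(π*x/3)/3 - 2*π*x*cos(π*x/3)/3) dx. Term by term:
  ∫_0^3 -2*π*x*cos(π*x/3)/3 dx = 12/π;  ∫_0^3 -π*x^3*cos(π*x/3)/3 dx = -324/π^3 + 81/π.
Sum: 12/π + -324/π^3 + 81/π = -324/π^3 + 93/π.
So LHS = -324/π^3 + 93/π.
∫_0^3 v(x) φ(x) dx = ∫_0^3 (-3*x^2*sin(π*x/3) + sin(π*x/3)) dx. Term by term:
  ∫_0^3 -3*x^2*sin(π*x/3) dx = -81/π + 324/π^3;  ∫_0^3 sin(π*x/3) dx = 6/π.
Sum: -81/π + 324/π^3 + 6/π = -75/π + 324/π^3.
So RHS = -∫_0^3 v(x) φ(x) dx = -324/π^3 + 75/π.
LHS − RHS = 18/π ≠ 0, so the identity fails.
(For a valid weak derivative the identity must hold for EVERY test function, in particular this one. The failure shows v is NOT the weak derivative of u.)
Correct weak derivative would be u'(x) = -3*x**2 - 2.


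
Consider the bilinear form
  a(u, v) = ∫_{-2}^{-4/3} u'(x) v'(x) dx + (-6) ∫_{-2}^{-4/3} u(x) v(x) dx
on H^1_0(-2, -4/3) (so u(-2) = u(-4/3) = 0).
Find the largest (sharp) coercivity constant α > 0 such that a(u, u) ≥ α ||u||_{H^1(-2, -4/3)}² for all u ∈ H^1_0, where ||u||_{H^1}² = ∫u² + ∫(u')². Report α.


α = 3*(-8 + 3*π^2)/(4 + 9*π^2)

Coercivity of a(·,·) on H^1_0(-2, -4/3) means a(u, u) ≥ α ||u||_{H^1}² for every u ∈ H^1_0.
The interval has length L = 2/3, and Poincaré/coercivity depend only on L. Here a(u, u) = ∫(u')² + (-6)·∫u².
Here c = -6 < 0 with |c| < (π/L)² = 9*π^2/4, so coercivity still holds. The condition a(u,u) ≥ α||u||_{H^1}² reads (1−α)∫(u')² ≥ (α−c)∫u². Any admissible α is ≤ 1 (rapidly oscillating u have ∫u²/∫(u')² → 0), and α = 1 would force 0 ≥ (1−c)∫u², impossible since c < 1; so 1−α > 0. By the sharp Poincaré inequality on H^1_0 of an interval of length L, ∫(u')² ≥ (π/L)²∫u² with equality for the first sine mode sin(π(x−x₀)/L) (x₀ the left endpoint), so the inequality holds for all u iff (1−α)(π/L)² ≥ α − c, i.e. α ≤ ((π/L)² + c)/((π/L)² + 1) = (1 + c(L/π)²)/(1 + (L/π)²). (Direct route, valid since c ≤ 0: Poincaré gives c∫u² ≥ c(L/π)²∫(u')², so a(u,u) ≥ (1 + c(L/π)²)∫(u')², while ||u||_{H^1}² ≤ (1 + (L/π)²)∫(u')²; dividing yields the same α.) With (π/L)² = 9*π^2/4 and c = -6, the largest admissible constant is α = ((π/L)² + c)/((π/L)² + 1).
Simplifying, α = 3*(-8 + 3*π^2)/(4 + 9*π^2).


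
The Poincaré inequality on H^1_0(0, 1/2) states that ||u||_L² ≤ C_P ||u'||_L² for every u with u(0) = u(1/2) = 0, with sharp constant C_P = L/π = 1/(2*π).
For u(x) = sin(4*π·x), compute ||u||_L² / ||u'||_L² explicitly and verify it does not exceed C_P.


||u||_L² / ||u'||_L² = 1/(4*π) < C_P = 1/(2*π).

u(x) = sin(4*π·x), so u'(x) = 4*π*cos(4*π*x).
Writing u(x) = A·sin(kπx/L) with A = 1 and k = 2, use ∫_0^L sin²(kπx/L) dx = L/2 and ∫_0^L cos²(kπx/L) dx = L/2.
u² = 1·sin²(4*π·x) and (u')² = 16*π^2·cos²(4*π·x), and each of sin², cos² integrates to L/2 = 1/4 over (0, 1/2).
∫_0^1/2 u² dx = 1/4, so ||u||_L² = 1/2.
∫_0^1/2 (u')² dx = 4*π^2, so ||u'||_L² = 2*π.
Ratio ||u||_L² / ||u'||_L² = 1/(4*π).
Sharp Poincaré constant on H^1_0(0, 1/2) is C_P = L/π = 1/(2*π), achieved by sin(2*π·x).
This is the k = 2 harmonic; the ratio L/(kπ) is strictly less than C_P = L/π, consistent with the sharp inequality ||u||_L² ≤ C_P ||u'||_L².


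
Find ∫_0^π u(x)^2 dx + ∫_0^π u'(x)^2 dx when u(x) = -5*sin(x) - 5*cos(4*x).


||u||_{H^1(0,π)}^2 = -340/3 + 475*π/2

u'(x) = 20*sin(4*x) - 5*cos(x).
Expand u² and (u')² and integrate term by term on (0, π), using: for integers n ≥ 1, ∫_0^π sin²(nx) dx = ∫_0^π cos²(nx) dx = π/2; for n ≠ n', ∫_0^π sin(nx)sin(n'x) dx = ∫_0^π cos(nx)cos(n'x) dx = 0; and by product-to-sum, ∫_0^π sin(nx)cos(n'x) dx = ½∫_0^π [sin((n+n')x) + sin((n−n')x)] dx, which is 0 when n+n' is even and 2n/(n²−n'²) when n+n' is odd (it need not vanish on (0, π)).
  u² squared terms: (-5)²·∫cos(4x)² dx = 25·π/2 = 25*π/2;  (-5)²·∫sin(x)² dx = 25·π/2 = 25*π/2.
  u² cross terms: 2·(-5)·(-5)·∫cos(4x)·sin(x) dx = 50·(-2/15) = -20/3.
  So ∫_0^π u² dx = 25*π/2 + 25*π/2 − 20/3 = -20/3 + 25*π.
  (u')² squared terms: (-5)²·∫cos(x)² dx = 25·π/2 = 25*π/2;  (20)²·∫sin(4x)² dx = 400·π/2 = 200*π.
  (u')² cross terms: 2·(-5)·(20)·∫cos(x)·sin(4x) dx = -200·(8/15) = -320/3.
  So ∫_0^π (u')² dx = 25*π/2 + 200*π − 320/3 = -320/3 + 425*π/2.
||u||_{H^1}^2 = (-20/3 + 25*π) + (-320/3 + 425*π/2) = -340/3 + 475*π/2.


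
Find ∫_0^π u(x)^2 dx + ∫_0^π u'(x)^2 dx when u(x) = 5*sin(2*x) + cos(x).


||u||_{H^1(0,π)}^2 = 80/3 + 127*π/2

u'(x) = -sin(x) + 10*cos(2*x).
Expand u² and (u')² and integrate term by term on (0, π), using: for integers n ≥ 1, ∫_0^π sin²(nx) dx = ∫_0^π cos²(nx) dx = π/2; for n ≠ n', ∫_0^π sin(nx)sin(n'x) dx = ∫_0^π cos(nx)cos(n'x) dx = 0; and by product-to-sum, ∫_0^π sin(nx)cos(n'x) dx = ½∫_0^π [sin((n+n')x) + sin((n−n')x)] dx, which is 0 when n+n' is even and 2n/(n²−n'²) when n+n' is odd (it need not vanish on (0, π)).
  u² squared terms: (5)²·∫sin(2x)² dx = 25·π/2 = 25*π/2;  (1)²·∫cos(x)² dx = 1·π/2 = π/2.
  u² cross terms: 2·(5)·(1)·∫sin(2x)·cos(x) dx = 10·(4/3) = 40/3.
  So ∫_0^π u² dx = 25*π/2 + π/2 + 40/3 = 40/3 + 13*π.
  (u')² squared terms: (-1)²·∫sin(x)² dx = 1·π/2 = π/2;  (10)²·∫cos(2x)² dx = 100·π/2 = 50*π.
  (u')² cross terms: 2·(-1)·(10)·∫sin(x)·cos(2x) dx = -20·(-2/3) = 40/3.
  So ∫_0^π (u')² dx = π/2 + 50*π + 40/3 = 40/3 + 101*π/2.
||u||_{H^1}^2 = (40/3 + 13*π) + (40/3 + 101*π/2) = 80/3 + 127*π/2.


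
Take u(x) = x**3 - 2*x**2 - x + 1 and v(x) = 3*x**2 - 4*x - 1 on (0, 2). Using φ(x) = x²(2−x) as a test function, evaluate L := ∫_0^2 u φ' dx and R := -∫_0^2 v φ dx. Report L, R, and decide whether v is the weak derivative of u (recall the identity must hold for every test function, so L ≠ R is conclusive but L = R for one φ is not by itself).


LHS = 4/3, RHS = 4/3. Yes, v = u' weakly.

u(x) = x**3 - 2*x**2 - x + 1, classical derivative u'(x) = 3*x**2 - 4*x - 1.
φ(x) = x²(2−x), so φ'(x) = x*(4 - 3*x).
Note φ(0) = φ(2) = 0, so the boundary term u·φ vanishes.
LHS = ∫_0^2 u(x) φ'(x) dx = ∫_0^2 (-3*x^5 + 10*x^4 - 5*x^3 - 7*x^2 + 4*x) dx. Term by term:
  ∫_0^2 -3*x^5 dx = -32;  ∫_0^2 10*x^4 dx = 64;  ∫_0^2 -5*x^3 dx = -20;
  ∫_0^2 -7*x^2 dx = -56/3;  ∫_0^2 4*x dx = 8.
Sum: -32 + 64 − 20 − 56/3 + 8 = 4/3.
So LHS = 4/3.
∫_0^2 v(x) φ(x) dx = ∫_0^2 (-3*x^5 + 10*x^4 - 7*x^3 - 2*x^2) dx. Term by term:
  ∫_0^2 -3*x^5 dx = -32;  ∫_0^2 10*x^4 dx = 64;  ∫_0^2 -7*x^3 dx = -28;
  ∫_0^2 -2*x^2 dx = -16/3.
Sum: -32 + 64 − 28 − 16/3 = -4/3.
So RHS = -∫_0^2 v(x) φ(x) dx = 4/3.
LHS = RHS, so the identity holds for this test φ.
Moreover u is smooth here and v(x) = u'(x) = 3*x**2 - 4*x - 1 pointwise, so the identity holds for every test function. Hence v is the weak derivative of u.


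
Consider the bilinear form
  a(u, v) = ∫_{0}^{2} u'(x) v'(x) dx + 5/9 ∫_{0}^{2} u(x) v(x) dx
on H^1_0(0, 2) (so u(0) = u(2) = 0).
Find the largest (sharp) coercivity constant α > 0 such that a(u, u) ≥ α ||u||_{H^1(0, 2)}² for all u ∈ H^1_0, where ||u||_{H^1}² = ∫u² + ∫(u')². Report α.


α = (20/9 + π^2)/(4 + π^2)

Coercivity of a(·,·) on H^1_0(0, 2) means a(u, u) ≥ α ||u||_{H^1}² for every u ∈ H^1_0.
The interval has length L = 2, and Poincaré/coercivity depend only on L. Here a(u, u) = ∫(u')² + (5/9)·∫u².
Here 0 < c = 5/9 < 1. The condition a(u,u) ≥ α||u||_{H^1}² reads (1−α)∫(u')² ≥ (α−c)∫u². Any admissible α is ≤ 1 (rapidly oscillating u have ∫u²/∫(u')² → 0), and α = 1 would force 0 ≥ (1−c)∫u², impossible since c < 1; so 1−α > 0. By the sharp Poincaré inequality on H^1_0 of an interval of length L, ∫(u')² ≥ (π/L)²∫u² with equality for the first sine mode sin(π(x−x₀)/L) (x₀ the left endpoint), so the inequality holds for all u iff (1−α)(π/L)² ≥ α − c, i.e. α ≤ ((π/L)² + c)/((π/L)² + 1) = (1 + c(L/π)²)/(1 + (L/π)²). With (π/L)² = π^2/4 and c = 5/9, the largest admissible constant is α = ((π/L)² + c)/((π/L)² + 1).
Simplifying, α = (20/9 + π^2)/(4 + π^2).


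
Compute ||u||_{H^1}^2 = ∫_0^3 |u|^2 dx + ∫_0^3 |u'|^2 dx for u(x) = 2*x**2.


||u||_{H^1}^2 = 1692/5

The H^1 norm (squared) on an interval (0, L) is
  ||u||_{H^1}^2 = ∫_0^L u(x)^2 dx + ∫_0^L u'(x)^2 dx.
Compute u'(x) = 4*x.
Then u(x)^2 = 4*x**4 and u'(x)^2 = 16*x**2.
Integrate each monomial from 0 to 3 using ∫_0^3 c·x^n dx = c·3^(n+1)/(n+1):
  ∫_0^3 u(x)^2 dx = ∫_0^3 (4*x^4) dx. Term by term:
    ∫_0^3 4*x^4 dx = 972/5.
  ∫_0^3 u'(x)^2 dx = ∫_0^3 (16*x^2) dx. Term by term:
    ∫_0^3 16*x^2 dx = 144.
Adding: ||u||_{H^1}^2 = 972/5 + 144 = 1692/5.


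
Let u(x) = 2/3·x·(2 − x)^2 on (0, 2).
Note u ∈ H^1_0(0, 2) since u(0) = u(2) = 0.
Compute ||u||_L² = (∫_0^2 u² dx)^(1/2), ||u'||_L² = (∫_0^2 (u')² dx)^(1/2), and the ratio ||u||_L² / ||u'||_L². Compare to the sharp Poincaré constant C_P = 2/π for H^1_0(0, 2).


||u||_L² / ||u'||_L² = sqrt(14)/7 < C_P = 2/π.

u(x) = 2/3·x·(2 − x)^2, so u'(x) = 2*x^2 - 16*x/3 + 8/3.
u(x) = 2/3·x·(2 − x)^2 vanishes at x = 0 and x = 2, so u ∈ H^1_0(0, 2). Differentiate via the product rule and integrate the resulting polynomials term by term.
  ∫_0^2 u² dx = ∫_0^2 (4*x^6/9 - 32*x^5/9 + 32*x^4/3 - 128*x^3/9 + 64*x^2/9) dx. Term by term:
    ∫_0^2 4*x^6/9 dx = 512/63;  ∫_0^2 -32*x^5/9 dx = -1024/27;  ∫_0^2 32*x^4/3 dx = 1024/15;
    ∫_0^2 -128*x^3/9 dx = -512/9;  ∫_0^2 64*x^2/9 dx = 512/27.
  Sum: 512/63 − 1024/27 + 1024/15 − 512/9 + 512/27 = 512/945.
  ∫_0^2 (u')² dx = ∫_0^2 (4*x^4 - 64*x^3/3 + 352*x^2/9 - 256*x/9 + 64/9) dx. Term by term:
    ∫_0^2 4*x^4 dx = 128/5;  ∫_0^2 -64*x^3/3 dx = -256/3;  ∫_0^2 352*x^2/9 dx = 2816/27;
    ∫_0^2 -256*x/9 dx = -512/9;  ∫_0^2 64/9 dx = 128/9.
  Sum: 128/5 − 256/3 + 2816/27 − 512/9 + 128/9 = 256/135.
∫_0^2 u² dx = 512/945, so ||u||_L² = 16*sqrt(210)/315.
∫_0^2 (u')² dx = 256/135, so ||u'||_L² = 16*sqrt(15)/45.
Ratio ||u||_L² / ||u'||_L² = sqrt(14)/7.
Sharp Poincaré constant on H^1_0(0, 2) is C_P = L/π = 2/π, achieved by sin(π/2·x).
A polynomial bump cannot attain the sharp Poincaré constant (only the first sine eigenfunction does), so the ratio is strictly less than C_P, consistent with ||u||_L² ≤ C_P ||u'||_L².
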